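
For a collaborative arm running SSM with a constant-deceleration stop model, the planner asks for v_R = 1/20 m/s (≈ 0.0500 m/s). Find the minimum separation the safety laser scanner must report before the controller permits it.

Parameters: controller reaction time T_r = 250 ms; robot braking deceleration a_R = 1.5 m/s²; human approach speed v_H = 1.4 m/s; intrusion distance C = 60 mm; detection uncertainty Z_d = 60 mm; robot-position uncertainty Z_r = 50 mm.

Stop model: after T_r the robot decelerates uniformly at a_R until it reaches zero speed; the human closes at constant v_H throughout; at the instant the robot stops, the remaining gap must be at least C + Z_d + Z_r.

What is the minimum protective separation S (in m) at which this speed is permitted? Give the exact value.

T_s = v_R/a_R = (1/20)/(3/2) = 0.0333 s
reaction-phase robot travel = 0.0500·0.2500 = 0.0125 m
robot under decel: 0.0500²/(2·1.5000) = 0.0008 m
human closes 1.4000·0.2833 = 0.3967 m
residual clearance needed = 0.0600+0.0600+0.0500 = 0.1700 m
S_min ≈ 0.0125+0.0008+0.3967+0.1700  ⇒  S_min = 29/50 m

S_min = 29/50 m = 0.5800 m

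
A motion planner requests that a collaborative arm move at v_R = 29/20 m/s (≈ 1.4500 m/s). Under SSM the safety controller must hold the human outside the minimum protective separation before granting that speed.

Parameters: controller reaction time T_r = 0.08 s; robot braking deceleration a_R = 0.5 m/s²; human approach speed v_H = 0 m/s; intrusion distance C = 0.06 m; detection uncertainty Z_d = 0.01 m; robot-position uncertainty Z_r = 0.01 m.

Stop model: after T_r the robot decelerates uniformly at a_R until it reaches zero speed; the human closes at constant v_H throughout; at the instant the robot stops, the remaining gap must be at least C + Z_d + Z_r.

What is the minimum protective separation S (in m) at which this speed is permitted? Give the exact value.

S_min = 4597/2000 m = 2.2985 m

stop time T_s = (29/20)/(1/2) = 2.9000 s
robot covers v_R·T_r = 1.4500·0.0800 = 0.1160 m before braking
braking distance = 1.4500²/(2·0.5000) = 2.1025 m
human closes 0.0000·2.9800 = 0.0000 m
margins: 0.0600+0.0100+0.0100 = 0.0800 m
S_min ≈ 0.1160+2.1025+0.0000+0.0800  ⇒  S_min = 4597/2000 m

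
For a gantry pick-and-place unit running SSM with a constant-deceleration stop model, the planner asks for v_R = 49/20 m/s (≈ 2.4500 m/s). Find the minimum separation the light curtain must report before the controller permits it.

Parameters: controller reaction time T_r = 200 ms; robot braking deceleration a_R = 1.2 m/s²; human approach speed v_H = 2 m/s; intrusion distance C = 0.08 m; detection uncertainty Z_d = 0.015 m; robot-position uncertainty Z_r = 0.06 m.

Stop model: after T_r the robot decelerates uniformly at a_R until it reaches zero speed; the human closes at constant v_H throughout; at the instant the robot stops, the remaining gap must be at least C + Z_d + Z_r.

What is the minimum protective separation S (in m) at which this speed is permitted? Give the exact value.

T_s = v_R/a_R = (49/20)/(6/5) = 2.0417 s
robot covers v_R·T_r = 2.4500·0.2000 = 0.4900 m before braking
braking distance = 2.4500²/(2·1.2000) = 2.5010 m
person approaches 2.0000·(0.2000+2.0417) = 4.4833 m
C+Z_d+Z_r = 0.0800+0.0150+0.0600 = 0.1550 m
S_min ≈ 0.4900+2.5010+4.4833+0.1550  ⇒  S_min = 12207/1600 m

S_min = 12207/1600 m = 7.6294 m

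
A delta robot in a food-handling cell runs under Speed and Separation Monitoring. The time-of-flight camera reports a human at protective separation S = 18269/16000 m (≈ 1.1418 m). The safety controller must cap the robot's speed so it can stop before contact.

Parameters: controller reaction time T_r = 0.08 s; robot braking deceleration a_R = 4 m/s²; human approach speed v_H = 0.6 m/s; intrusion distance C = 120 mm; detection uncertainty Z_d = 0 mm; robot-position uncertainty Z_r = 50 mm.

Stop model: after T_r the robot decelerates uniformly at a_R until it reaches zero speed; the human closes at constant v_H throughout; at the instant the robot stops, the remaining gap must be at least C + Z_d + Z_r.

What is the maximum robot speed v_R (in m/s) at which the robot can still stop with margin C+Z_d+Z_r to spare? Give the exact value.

quadratic (1/8)·v² + (23/100)·v + (-14781/16000) = 0
  disc = (23/100)² − 4·(1/8)·(-14781/16000) = 82369/160000 ; √disc = 287/400
  v_R = (−(23/100) + 287/400) / (2·(1/8)) = 39/20 m/s
check:
stop time T_s = (39/20)/4 = 0.4875 s
reaction-phase robot travel = 1.9500·0.0800 = 0.1560 m
robot covers 1.9500·0.4875 − ½·4.0000·0.4875² = 0.4753 m while stopping
human closes 0.6000·0.5675 = 0.3405 m
C+Z_d+Z_r = 0.1200+0.0000+0.0500 = 0.1700 m
sum ≈ 0.1560+0.4753+0.3405+0.1700 ≈ 1.1418 m = S ✓

v_R_max = 39/20 m/s = 1.9500 m/s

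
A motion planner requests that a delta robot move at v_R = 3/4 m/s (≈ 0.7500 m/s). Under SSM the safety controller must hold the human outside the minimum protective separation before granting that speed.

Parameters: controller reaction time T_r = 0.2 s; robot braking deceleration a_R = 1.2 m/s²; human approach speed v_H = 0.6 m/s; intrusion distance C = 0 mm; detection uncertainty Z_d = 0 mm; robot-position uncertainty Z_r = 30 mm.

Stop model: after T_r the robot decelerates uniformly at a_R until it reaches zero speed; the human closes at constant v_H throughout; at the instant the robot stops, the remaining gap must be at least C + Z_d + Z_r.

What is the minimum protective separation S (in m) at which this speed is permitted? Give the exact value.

S_min = 291/320 m = 0.9094 m

T_s = v_R/a_R = (3/4)/(6/5) = 0.6250 s
robot in T_r: 0.7500·0.2000 = 0.1500 m
braking distance = 0.7500²/(2·1.2000) = 0.2344 m
human over T_r+T_s: 0.6000·(0.2000+0.6250) = 0.4950 m
C+Z_d+Z_r = 0.0000+0.0000+0.0300 = 0.0300 m
S_min ≈ 0.1500+0.2344+0.4950+0.0300  ⇒  S_min = 291/320 m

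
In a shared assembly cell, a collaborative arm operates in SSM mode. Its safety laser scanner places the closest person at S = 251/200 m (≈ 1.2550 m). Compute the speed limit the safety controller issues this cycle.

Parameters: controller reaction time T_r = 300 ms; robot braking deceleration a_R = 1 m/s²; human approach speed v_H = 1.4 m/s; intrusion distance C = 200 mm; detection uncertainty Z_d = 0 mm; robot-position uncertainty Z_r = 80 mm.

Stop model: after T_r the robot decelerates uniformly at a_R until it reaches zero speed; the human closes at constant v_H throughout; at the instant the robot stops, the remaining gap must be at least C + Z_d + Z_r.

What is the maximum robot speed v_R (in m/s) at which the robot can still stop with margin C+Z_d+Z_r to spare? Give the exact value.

v_R_max = 3/10 m/s = 0.3000 m/s

at the boundary: (1/2)·v² + (17/10)·v + (-111/200) = 0
  disc = (17/10)² − 4·(1/2)·(-111/200) = 4 ; √disc = 2
  v_R = (−(17/10) + 2) / (2·(1/2)) = 3/10 m/s
check:
T_s = v_R/a_R = (3/10)/1 = 0.3000 s
robot in T_r: 0.3000·0.3000 = 0.0900 m
robot covers 0.3000·0.3000 − ½·1.0000·0.3000² = 0.0450 m while stopping
human over T_r+T_s: 1.4000·(0.3000+0.3000) = 0.8400 m
residual clearance needed = 0.2000+0.0000+0.0800 = 0.2800 m
sum ≈ 0.0900+0.0450+0.8400+0.2800 ≈ 1.2550 m = S ✓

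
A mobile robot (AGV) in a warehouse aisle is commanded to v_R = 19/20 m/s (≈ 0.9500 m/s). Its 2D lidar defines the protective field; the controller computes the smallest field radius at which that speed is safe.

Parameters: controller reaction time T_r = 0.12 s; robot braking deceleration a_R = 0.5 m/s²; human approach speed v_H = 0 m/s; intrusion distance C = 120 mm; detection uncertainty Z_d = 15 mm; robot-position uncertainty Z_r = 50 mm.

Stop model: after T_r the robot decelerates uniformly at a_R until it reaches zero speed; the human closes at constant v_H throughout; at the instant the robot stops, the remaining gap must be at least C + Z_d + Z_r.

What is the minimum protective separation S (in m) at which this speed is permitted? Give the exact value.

S_min = 2403/2000 m = 1.2015 m

braking lasts T_s = (19/20)/(1/2) = 1.9000 s
reaction-phase robot travel = 0.9500·0.1200 = 0.1140 m
braking distance = 0.9500²/(2·0.5000) = 0.9025 m
person approaches 0.0000·(0.1200+1.9000) = 0.0000 m
residual clearance needed = 0.1200+0.0150+0.0500 = 0.1850 m
S_min ≈ 0.1140+0.9025+0.0000+0.1850  ⇒  S_min = 2403/2000 m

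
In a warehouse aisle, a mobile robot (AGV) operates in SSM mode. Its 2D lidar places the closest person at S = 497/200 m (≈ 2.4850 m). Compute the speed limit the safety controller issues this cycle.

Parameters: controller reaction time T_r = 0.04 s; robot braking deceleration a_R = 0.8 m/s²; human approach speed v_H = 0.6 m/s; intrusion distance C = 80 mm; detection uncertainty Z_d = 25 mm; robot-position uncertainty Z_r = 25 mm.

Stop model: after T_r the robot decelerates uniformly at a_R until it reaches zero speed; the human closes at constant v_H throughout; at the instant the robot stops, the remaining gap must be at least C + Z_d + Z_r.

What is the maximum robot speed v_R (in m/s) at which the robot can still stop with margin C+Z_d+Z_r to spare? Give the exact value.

v_R_max = 7/5 m/s = 1.4000 m/s

quadratic (5/8)·v² + (79/100)·v + (-2331/1000) = 0
  disc = (79/100)² − 4·(5/8)·(-2331/1000) = 16129/2500 ; √disc = 127/50
  v_R = (−(79/100) + 127/50) / (2·(5/8)) = 7/5 m/s
check:
T_s = v_R/a_R = (7/5)/(4/5) = 1.7500 s
reaction-phase robot travel = 1.4000·0.0400 = 0.0560 m
braking distance = 1.4000²/(2·0.8000) = 1.2250 m
human over T_r+T_s: 0.6000·(0.0400+1.7500) = 1.0740 m
margins: 0.0800+0.0250+0.0250 = 0.1300 m
sum ≈ 0.0560+1.2250+1.0740+0.1300 ≈ 2.4850 m = S ✓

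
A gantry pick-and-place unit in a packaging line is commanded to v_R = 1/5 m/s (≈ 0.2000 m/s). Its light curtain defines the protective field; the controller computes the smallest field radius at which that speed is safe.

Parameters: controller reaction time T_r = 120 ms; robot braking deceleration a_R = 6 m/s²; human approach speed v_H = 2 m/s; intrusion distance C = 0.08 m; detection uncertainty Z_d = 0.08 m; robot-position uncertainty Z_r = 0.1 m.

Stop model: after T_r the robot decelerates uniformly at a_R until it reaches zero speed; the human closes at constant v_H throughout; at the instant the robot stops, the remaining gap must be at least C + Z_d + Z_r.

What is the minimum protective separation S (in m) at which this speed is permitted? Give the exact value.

S_min = 297/500 m = 0.5940 m

braking lasts T_s = (1/5)/6 = 0.0333 s
robot covers v_R·T_r = 0.2000·0.1200 = 0.0240 m before braking
braking distance = 0.2000²/(2·6.0000) = 0.0033 m
human over T_r+T_s: 2.0000·(0.1200+0.0333) = 0.3067 m
C+Z_d+Z_r = 0.0800+0.0800+0.1000 = 0.2600 m
S_min ≈ 0.0240+0.0033+0.3067+0.2600  ⇒  S_min = 297/500 m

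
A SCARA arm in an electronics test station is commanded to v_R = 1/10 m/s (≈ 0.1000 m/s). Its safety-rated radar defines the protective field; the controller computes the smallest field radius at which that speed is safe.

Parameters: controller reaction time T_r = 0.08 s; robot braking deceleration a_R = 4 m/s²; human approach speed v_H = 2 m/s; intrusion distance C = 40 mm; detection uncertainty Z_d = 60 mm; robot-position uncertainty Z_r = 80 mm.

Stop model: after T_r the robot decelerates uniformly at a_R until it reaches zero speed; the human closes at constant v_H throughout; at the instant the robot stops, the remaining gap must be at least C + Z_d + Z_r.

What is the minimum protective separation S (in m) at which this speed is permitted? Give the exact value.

braking lasts T_s = (1/10)/4 = 0.0250 s
robot covers v_R·T_r = 0.1000·0.0800 = 0.0080 m before braking
robot under decel: 0.1000²/(2·4.0000) = 0.0013 m
human closes 2.0000·0.1050 = 0.2100 m
residual clearance needed = 0.0400+0.0600+0.0800 = 0.1800 m
S_min ≈ 0.0080+0.0013+0.2100+0.1800  ⇒  S_min = 1597/4000 m

S_min = 1597/4000 m = 0.3992 m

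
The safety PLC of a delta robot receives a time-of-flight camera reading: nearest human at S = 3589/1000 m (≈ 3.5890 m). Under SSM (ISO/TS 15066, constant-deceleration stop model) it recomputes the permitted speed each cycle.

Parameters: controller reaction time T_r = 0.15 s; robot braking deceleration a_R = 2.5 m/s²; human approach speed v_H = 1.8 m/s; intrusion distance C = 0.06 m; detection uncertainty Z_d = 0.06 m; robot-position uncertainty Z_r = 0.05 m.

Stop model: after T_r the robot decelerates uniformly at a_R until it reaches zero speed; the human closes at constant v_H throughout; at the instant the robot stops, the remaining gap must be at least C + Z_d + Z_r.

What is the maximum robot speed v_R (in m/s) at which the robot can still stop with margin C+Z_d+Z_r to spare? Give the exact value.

v_R_max = 47/20 m/s = 2.3500 m/s

at the boundary: (1/5)·v² + (87/100)·v + (-3149/1000) = 0
  disc = (87/100)² − 4·(1/5)·(-3149/1000) = 32761/10000 ; √disc = 181/100
  v_R = (−(87/100) + 181/100) / (2·(1/5)) = 47/20 m/s
check:
stop time T_s = (47/20)/(5/2) = 0.9400 s
robot in T_r: 2.3500·0.1500 = 0.3525 m
robot under decel: 2.3500²/(2·2.5000) = 1.1045 m
human over T_r+T_s: 1.8000·(0.1500+0.9400) = 1.9620 m
C+Z_d+Z_r = 0.0600+0.0600+0.0500 = 0.1700 m
sum ≈ 0.3525+1.1045+1.9620+0.1700 ≈ 3.5890 m = S ✓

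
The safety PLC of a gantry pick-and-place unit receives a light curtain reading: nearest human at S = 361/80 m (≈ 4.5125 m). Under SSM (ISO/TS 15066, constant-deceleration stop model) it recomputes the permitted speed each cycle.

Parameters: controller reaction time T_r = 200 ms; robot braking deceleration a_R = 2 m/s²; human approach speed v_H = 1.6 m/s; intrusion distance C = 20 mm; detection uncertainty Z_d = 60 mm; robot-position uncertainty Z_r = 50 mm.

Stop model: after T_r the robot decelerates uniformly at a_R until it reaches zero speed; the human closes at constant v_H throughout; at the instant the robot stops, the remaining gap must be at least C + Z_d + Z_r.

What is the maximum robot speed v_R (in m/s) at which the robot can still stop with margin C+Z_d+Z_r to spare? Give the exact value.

v_R_max = 5/2 m/s = 2.5000 m/s

at the boundary: (1/4)·v² + (1)·v + (-65/16) = 0
  disc = (1)² − 4·(1/4)·(-65/16) = 81/16 ; √disc = 9/4
  v_R = (−(1) + 9/4) / (2·(1/4)) = 5/2 m/s
check:
stop time T_s = (5/2)/2 = 1.2500 s
robot covers v_R·T_r = 2.5000·0.2000 = 0.5000 m before braking
braking distance = 2.5000²/(2·2.0000) = 1.5625 m
human closes 1.6000·1.4500 = 2.3200 m
residual clearance needed = 0.0200+0.0600+0.0500 = 0.1300 m
sum ≈ 0.5000+1.5625+2.3200+0.1300 ≈ 4.5125 m = S ✓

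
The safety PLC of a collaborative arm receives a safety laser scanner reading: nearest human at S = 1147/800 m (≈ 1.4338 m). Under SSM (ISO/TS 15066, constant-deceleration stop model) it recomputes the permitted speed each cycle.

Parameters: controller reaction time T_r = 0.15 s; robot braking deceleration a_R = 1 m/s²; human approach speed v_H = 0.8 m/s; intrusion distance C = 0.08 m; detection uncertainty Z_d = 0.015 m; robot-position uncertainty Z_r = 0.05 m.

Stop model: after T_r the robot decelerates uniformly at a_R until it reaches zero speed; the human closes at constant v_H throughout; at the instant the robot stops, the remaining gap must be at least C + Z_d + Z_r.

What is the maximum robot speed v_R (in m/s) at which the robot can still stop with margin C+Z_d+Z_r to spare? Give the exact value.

quadratic (1/2)·v² + (19/20)·v + (-187/160) = 0
  disc = (19/20)² − 4·(1/2)·(-187/160) = 81/25 ; √disc = 9/5
  v_R = (−(19/20) + 9/5) / (2·(1/2)) = 17/20 m/s
check:
braking lasts T_s = (17/20)/1 = 0.8500 s
robot covers v_R·T_r = 0.8500·0.1500 = 0.1275 m before braking
robot under decel: 0.8500²/(2·1.0000) = 0.3613 m
person approaches 0.8000·(0.1500+0.8500) = 0.8000 m
residual clearance needed = 0.0800+0.0150+0.0500 = 0.1450 m
sum ≈ 0.1275+0.3613+0.8000+0.1450 ≈ 1.4338 m = S ✓

v_R_max = 17/20 m/s = 0.8500 m/s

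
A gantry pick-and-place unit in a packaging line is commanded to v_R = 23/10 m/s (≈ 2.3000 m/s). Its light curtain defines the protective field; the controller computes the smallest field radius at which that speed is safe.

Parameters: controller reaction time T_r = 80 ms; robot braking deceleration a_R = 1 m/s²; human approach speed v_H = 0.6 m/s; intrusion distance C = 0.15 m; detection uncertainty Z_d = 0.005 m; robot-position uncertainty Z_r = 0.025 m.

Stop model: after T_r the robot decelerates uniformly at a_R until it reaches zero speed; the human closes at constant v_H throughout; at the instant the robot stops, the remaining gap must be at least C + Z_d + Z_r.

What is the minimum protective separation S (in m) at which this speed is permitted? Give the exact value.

stop time T_s = (23/10)/1 = 2.3000 s
robot in T_r: 2.3000·0.0800 = 0.1840 m
robot under decel: 2.3000²/(2·1.0000) = 2.6450 m
human over T_r+T_s: 0.6000·(0.0800+2.3000) = 1.4280 m
margins: 0.1500+0.0050+0.0250 = 0.1800 m
S_min ≈ 0.1840+2.6450+1.4280+0.1800  ⇒  S_min = 4437/1000 m

S_min = 4437/1000 m = 4.4370 m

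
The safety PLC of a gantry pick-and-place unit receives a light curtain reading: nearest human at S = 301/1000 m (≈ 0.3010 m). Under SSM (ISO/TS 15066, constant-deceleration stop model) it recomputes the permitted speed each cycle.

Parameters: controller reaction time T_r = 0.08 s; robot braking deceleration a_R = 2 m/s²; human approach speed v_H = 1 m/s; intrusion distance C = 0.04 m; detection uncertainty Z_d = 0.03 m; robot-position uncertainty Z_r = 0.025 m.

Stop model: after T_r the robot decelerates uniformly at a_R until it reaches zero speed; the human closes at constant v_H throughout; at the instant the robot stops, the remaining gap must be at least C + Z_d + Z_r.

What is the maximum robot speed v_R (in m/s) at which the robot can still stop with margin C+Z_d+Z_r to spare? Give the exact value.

at the boundary: (1/4)·v² + (29/50)·v + (-63/500) = 0
  disc = (29/50)² − 4·(1/4)·(-63/500) = 289/625 ; √disc = 17/25
  v_R = (−(29/50) + 17/25) / (2·(1/4)) = 1/5 m/s
check:
T_s = v_R/a_R = (1/5)/2 = 0.1000 s
robot covers v_R·T_r = 0.2000·0.0800 = 0.0160 m before braking
robot covers 0.2000·0.1000 − ½·2.0000·0.1000² = 0.0100 m while stopping
human over T_r+T_s: 1.0000·(0.0800+0.1000) = 0.1800 m
residual clearance needed = 0.0400+0.0300+0.0250 = 0.0950 m
sum ≈ 0.0160+0.0100+0.1800+0.0950 ≈ 0.3010 m = S ✓

v_R_max = 1/5 m/s = 0.2000 m/s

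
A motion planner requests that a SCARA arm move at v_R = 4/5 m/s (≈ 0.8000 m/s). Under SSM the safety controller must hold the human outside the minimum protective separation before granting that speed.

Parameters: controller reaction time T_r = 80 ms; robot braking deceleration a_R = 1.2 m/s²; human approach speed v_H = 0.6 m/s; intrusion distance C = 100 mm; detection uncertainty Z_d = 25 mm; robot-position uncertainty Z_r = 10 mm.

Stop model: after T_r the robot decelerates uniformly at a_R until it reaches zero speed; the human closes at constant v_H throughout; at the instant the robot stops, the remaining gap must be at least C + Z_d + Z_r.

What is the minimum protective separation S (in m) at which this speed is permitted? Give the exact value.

stop time T_s = (4/5)/(6/5) = 0.6667 s
reaction-phase robot travel = 0.8000·0.0800 = 0.0640 m
robot covers 0.8000·0.6667 − ½·1.2000·0.6667² = 0.2667 m while stopping
human over T_r+T_s: 0.6000·(0.0800+0.6667) = 0.4480 m
margins: 0.1000+0.0250+0.0100 = 0.1350 m
S_min ≈ 0.0640+0.2667+0.4480+0.1350  ⇒  S_min = 2741/3000 m

S_min = 2741/3000 m = 0.9137 m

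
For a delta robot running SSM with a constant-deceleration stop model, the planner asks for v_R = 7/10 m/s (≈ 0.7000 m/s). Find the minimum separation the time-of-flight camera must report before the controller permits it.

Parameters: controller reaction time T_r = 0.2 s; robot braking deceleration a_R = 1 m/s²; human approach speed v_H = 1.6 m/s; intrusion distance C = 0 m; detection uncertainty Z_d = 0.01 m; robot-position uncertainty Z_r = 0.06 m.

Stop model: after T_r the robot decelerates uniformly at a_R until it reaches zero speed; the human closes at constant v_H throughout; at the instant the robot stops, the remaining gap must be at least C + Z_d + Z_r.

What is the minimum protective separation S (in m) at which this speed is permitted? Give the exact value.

braking lasts T_s = (7/10)/1 = 0.7000 s
robot in T_r: 0.7000·0.2000 = 0.1400 m
robot covers 0.7000·0.7000 − ½·1.0000·0.7000² = 0.2450 m while stopping
person approaches 1.6000·(0.2000+0.7000) = 1.4400 m
C+Z_d+Z_r = 0.0000+0.0100+0.0600 = 0.0700 m
S_min ≈ 0.1400+0.2450+1.4400+0.0700  ⇒  S_min = 379/200 m

S_min = 379/200 m = 1.8950 m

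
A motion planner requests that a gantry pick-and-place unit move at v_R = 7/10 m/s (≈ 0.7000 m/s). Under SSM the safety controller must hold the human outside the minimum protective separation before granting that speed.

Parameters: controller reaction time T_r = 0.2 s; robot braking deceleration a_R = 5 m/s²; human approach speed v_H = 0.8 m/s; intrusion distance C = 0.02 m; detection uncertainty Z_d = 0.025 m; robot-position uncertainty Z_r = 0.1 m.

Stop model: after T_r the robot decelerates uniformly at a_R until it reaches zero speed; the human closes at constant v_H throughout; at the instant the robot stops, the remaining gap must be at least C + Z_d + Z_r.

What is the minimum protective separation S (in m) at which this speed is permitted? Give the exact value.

S_min = 303/500 m = 0.6060 m

braking lasts T_s = (7/10)/5 = 0.1400 s
reaction-phase robot travel = 0.7000·0.2000 = 0.1400 m
robot covers 0.7000·0.1400 − ½·5.0000·0.1400² = 0.0490 m while stopping
person approaches 0.8000·(0.2000+0.1400) = 0.2720 m
margins: 0.0200+0.0250+0.1000 = 0.1450 m
S_min ≈ 0.1400+0.0490+0.2720+0.1450  ⇒  S_min = 303/500 m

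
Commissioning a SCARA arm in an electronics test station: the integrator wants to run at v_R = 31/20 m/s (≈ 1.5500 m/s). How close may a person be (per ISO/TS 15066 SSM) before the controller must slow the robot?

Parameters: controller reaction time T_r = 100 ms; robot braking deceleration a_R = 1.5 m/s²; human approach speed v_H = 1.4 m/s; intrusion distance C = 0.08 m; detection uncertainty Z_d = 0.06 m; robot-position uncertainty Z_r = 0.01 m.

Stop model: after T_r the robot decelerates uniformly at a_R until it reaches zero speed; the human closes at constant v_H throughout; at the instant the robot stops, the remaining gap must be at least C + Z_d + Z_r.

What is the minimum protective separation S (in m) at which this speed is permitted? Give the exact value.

braking lasts T_s = (31/20)/(3/2) = 1.0333 s
robot covers v_R·T_r = 1.5500·0.1000 = 0.1550 m before braking
robot under decel: 1.5500²/(2·1.5000) = 0.8008 m
human over T_r+T_s: 1.4000·(0.1000+1.0333) = 1.5867 m
residual clearance needed = 0.0800+0.0600+0.0100 = 0.1500 m
S_min ≈ 0.1550+0.8008+1.5867+0.1500  ⇒  S_min = 1077/400 m

S_min = 1077/400 m = 2.6925 m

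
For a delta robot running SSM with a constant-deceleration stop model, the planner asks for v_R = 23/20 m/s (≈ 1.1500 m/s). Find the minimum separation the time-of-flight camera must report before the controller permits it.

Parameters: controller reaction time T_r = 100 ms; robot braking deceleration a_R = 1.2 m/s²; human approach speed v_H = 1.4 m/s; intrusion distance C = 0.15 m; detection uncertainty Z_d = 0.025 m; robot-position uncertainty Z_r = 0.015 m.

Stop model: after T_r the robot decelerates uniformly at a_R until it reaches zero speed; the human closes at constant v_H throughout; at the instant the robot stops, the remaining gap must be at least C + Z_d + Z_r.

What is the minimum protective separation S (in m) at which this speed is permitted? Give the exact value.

S_min = 11221/4800 m = 2.3377 m

stop time T_s = (23/20)/(6/5) = 0.9583 s
reaction-phase robot travel = 1.1500·0.1000 = 0.1150 m
robot covers 1.1500·0.9583 − ½·1.2000·0.9583² = 0.5510 m while stopping
person approaches 1.4000·(0.1000+0.9583) = 1.4817 m
residual clearance needed = 0.1500+0.0250+0.0150 = 0.1900 m
S_min ≈ 0.1150+0.5510+1.4817+0.1900  ⇒  S_min = 11221/4800 m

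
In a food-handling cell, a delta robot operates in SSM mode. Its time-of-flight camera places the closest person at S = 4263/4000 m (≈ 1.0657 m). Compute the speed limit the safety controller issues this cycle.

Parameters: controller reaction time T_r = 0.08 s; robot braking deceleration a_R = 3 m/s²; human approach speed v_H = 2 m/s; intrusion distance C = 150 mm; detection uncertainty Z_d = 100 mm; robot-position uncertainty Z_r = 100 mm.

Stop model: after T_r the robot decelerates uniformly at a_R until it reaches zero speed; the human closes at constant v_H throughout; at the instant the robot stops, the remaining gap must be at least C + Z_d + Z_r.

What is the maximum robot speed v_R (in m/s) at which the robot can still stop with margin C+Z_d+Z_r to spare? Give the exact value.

v_R_max = 13/20 m/s = 0.6500 m/s

quadratic (1/6)·v² + (56/75)·v + (-2223/4000) = 0
  disc = (56/75)² − 4·(1/6)·(-2223/4000) = 83521/90000 ; √disc = 289/300
  v_R = (−(56/75) + 289/300) / (2·(1/6)) = 13/20 m/s
check:
braking lasts T_s = (13/20)/3 = 0.2167 s
reaction-phase robot travel = 0.6500·0.0800 = 0.0520 m
robot under decel: 0.6500²/(2·3.0000) = 0.0704 m
human closes 2.0000·0.2967 = 0.5933 m
C+Z_d+Z_r = 0.1500+0.1000+0.1000 = 0.3500 m
sum ≈ 0.0520+0.0704+0.5933+0.3500 ≈ 1.0657 m = S ✓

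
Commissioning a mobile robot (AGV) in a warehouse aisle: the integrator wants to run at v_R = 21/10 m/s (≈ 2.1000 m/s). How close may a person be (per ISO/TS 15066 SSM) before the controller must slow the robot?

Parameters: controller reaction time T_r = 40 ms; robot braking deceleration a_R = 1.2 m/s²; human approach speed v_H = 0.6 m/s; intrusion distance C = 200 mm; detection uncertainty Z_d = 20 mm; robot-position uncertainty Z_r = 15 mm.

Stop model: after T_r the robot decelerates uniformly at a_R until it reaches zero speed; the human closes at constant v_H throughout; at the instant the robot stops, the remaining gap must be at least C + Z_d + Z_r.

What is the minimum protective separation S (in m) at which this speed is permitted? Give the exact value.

S_min = 6461/2000 m = 3.2305 m

braking lasts T_s = (21/10)/(6/5) = 1.7500 s
robot in T_r: 2.1000·0.0400 = 0.0840 m
robot covers 2.1000·1.7500 − ½·1.2000·1.7500² = 1.8375 m while stopping
human closes 0.6000·1.7900 = 1.0740 m
margins: 0.2000+0.0200+0.0150 = 0.2350 m
S_min ≈ 0.0840+1.8375+1.0740+0.2350  ⇒  S_min = 6461/2000 m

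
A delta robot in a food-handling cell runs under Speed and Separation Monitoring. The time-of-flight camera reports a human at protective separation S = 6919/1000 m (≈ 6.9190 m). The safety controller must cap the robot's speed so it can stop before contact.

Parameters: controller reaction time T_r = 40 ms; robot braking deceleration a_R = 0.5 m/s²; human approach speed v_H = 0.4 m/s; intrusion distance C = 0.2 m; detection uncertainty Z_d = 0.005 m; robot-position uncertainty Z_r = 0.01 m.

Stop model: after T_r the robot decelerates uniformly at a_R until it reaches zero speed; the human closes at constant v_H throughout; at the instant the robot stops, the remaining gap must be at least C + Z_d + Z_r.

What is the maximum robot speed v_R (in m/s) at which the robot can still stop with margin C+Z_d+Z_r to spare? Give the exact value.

collect terms ⇒ (1)·v_R² + (21/25)·v_R + (-836/125) = 0
  disc = (21/25)² − 4·(1)·(-836/125) = 17161/625 ; √disc = 131/25
  v_R = (−(21/25) + 131/25) / (2·(1)) = 11/5 m/s
check:
stop time T_s = (11/5)/(1/2) = 4.4000 s
robot covers v_R·T_r = 2.2000·0.0400 = 0.0880 m before braking
robot under decel: 2.2000²/(2·0.5000) = 4.8400 m
human closes 0.4000·4.4400 = 1.7760 m
residual clearance needed = 0.2000+0.0050+0.0100 = 0.2150 m
sum ≈ 0.0880+4.8400+1.7760+0.2150 ≈ 6.9190 m = S ✓

v_R_max = 11/5 m/s = 2.2000 m/s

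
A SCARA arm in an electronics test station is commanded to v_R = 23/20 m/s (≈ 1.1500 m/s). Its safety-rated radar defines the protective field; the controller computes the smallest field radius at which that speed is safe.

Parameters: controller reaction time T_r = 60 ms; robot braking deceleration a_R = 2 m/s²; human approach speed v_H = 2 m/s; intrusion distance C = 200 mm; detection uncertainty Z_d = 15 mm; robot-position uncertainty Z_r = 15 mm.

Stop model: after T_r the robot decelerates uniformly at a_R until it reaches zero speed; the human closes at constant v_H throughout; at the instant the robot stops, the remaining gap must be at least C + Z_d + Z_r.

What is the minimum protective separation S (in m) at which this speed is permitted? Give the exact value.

S_min = 15197/8000 m = 1.8996 m

T_s = v_R/a_R = (23/20)/2 = 0.5750 s
robot in T_r: 1.1500·0.0600 = 0.0690 m
robot under decel: 1.1500²/(2·2.0000) = 0.3306 m
person approaches 2.0000·(0.0600+0.5750) = 1.2700 m
residual clearance needed = 0.2000+0.0150+0.0150 = 0.2300 m
S_min ≈ 0.0690+0.3306+1.2700+0.2300  ⇒  S_min = 15197/8000 m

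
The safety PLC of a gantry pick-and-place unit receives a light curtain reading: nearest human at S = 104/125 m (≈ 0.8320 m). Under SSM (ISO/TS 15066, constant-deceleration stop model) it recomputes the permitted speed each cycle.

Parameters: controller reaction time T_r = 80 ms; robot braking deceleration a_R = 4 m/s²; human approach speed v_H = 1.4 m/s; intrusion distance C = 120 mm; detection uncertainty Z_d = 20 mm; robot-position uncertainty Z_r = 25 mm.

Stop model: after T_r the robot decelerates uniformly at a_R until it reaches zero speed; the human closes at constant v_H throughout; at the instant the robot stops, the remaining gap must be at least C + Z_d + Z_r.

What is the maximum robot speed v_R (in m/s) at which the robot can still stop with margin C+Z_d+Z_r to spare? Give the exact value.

quadratic (1/8)·v² + (43/100)·v + (-111/200) = 0
  disc = (43/100)² − 4·(1/8)·(-111/200) = 289/625 ; √disc = 17/25
  v_R = (−(43/100) + 17/25) / (2·(1/8)) = 1 m/s
check:
stop time T_s = 1/4 = 0.2500 s
reaction-phase robot travel = 1.0000·0.0800 = 0.0800 m
robot covers 1.0000·0.2500 − ½·4.0000·0.2500² = 0.1250 m while stopping
person approaches 1.4000·(0.0800+0.2500) = 0.4620 m
residual clearance needed = 0.1200+0.0200+0.0250 = 0.1650 m
sum ≈ 0.0800+0.1250+0.4620+0.1650 ≈ 0.8320 m = S ✓

v_R_max = 1 m/s = 1.0000 m/s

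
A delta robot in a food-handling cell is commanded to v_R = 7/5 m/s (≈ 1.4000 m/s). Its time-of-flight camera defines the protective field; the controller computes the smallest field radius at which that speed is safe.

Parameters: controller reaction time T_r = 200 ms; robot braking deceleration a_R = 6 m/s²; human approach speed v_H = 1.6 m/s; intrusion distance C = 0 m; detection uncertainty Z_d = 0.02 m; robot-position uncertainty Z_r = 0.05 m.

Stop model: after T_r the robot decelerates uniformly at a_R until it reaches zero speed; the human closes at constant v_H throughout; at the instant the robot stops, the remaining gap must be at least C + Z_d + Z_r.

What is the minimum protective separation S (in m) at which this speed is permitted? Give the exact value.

S_min = 181/150 m = 1.2067 m

stop time T_s = (7/5)/6 = 0.2333 s
robot covers v_R·T_r = 1.4000·0.2000 = 0.2800 m before braking
robot covers 1.4000·0.2333 − ½·6.0000·0.2333² = 0.1633 m while stopping
person approaches 1.6000·(0.2000+0.2333) = 0.6933 m
residual clearance needed = 0.0000+0.0200+0.0500 = 0.0700 m
S_min ≈ 0.2800+0.1633+0.6933+0.0700  ⇒  S_min = 181/150 m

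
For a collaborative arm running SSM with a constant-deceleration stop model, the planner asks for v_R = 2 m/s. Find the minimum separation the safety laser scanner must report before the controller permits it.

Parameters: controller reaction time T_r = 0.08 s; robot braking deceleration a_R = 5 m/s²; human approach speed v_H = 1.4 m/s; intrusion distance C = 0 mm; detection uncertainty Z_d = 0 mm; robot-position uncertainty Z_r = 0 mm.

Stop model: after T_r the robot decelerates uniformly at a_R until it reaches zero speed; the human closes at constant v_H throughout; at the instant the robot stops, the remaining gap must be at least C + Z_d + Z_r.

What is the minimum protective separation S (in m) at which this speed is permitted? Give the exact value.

S_min = 154/125 m = 1.2320 m

stop time T_s = 2/5 = 0.4000 s
reaction-phase robot travel = 2.0000·0.0800 = 0.1600 m
braking distance = 2.0000²/(2·5.0000) = 0.4000 m
human over T_r+T_s: 1.4000·(0.0800+0.4000) = 0.6720 m
residual clearance needed = 0.0000+0.0000+0.0000 = 0.0000 m
S_min ≈ 0.1600+0.4000+0.6720+0.0000  ⇒  S_min = 154/125 m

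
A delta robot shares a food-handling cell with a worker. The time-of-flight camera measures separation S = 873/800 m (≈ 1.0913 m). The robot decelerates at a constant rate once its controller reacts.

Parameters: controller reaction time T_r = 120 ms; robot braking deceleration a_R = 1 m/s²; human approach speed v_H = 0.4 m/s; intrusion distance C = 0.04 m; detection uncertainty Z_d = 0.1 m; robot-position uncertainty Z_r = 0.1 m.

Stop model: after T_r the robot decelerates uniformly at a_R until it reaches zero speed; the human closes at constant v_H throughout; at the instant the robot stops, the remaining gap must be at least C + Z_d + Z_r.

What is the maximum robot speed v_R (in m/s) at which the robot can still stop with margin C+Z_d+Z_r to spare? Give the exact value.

v_R_max = 17/20 m/s = 0.8500 m/s

quadratic (1/2)·v² + (13/25)·v + (-3213/4000) = 0
  disc = (13/25)² − 4·(1/2)·(-3213/4000) = 18769/10000 ; √disc = 137/100
  v_R = (−(13/25) + 137/100) / (2·(1/2)) = 17/20 m/s
check:
braking lasts T_s = (17/20)/1 = 0.8500 s
reaction-phase robot travel = 0.8500·0.1200 = 0.1020 m
robot under decel: 0.8500²/(2·1.0000) = 0.3613 m
person approaches 0.4000·(0.1200+0.8500) = 0.3880 m
C+Z_d+Z_r = 0.0400+0.1000+0.1000 = 0.2400 m
sum ≈ 0.1020+0.3613+0.3880+0.2400 ≈ 1.0913 m = S ✓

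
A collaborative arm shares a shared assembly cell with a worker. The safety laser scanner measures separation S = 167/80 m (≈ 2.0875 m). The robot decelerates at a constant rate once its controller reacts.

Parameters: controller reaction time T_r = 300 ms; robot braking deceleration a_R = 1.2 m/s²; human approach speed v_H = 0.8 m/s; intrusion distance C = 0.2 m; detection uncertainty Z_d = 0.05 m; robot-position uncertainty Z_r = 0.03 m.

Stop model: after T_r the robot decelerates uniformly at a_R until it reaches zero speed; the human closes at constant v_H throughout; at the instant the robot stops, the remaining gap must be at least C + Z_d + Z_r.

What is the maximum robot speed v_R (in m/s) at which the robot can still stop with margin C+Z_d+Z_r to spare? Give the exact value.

quadratic (5/12)·v² + (29/30)·v + (-627/400) = 0
  disc = (29/30)² − 4·(5/12)·(-627/400) = 12769/3600 ; √disc = 113/60
  v_R = (−(29/30) + 113/60) / (2·(5/12)) = 11/10 m/s
check:
T_s = v_R/a_R = (11/10)/(6/5) = 0.9167 s
robot covers v_R·T_r = 1.1000·0.3000 = 0.3300 m before braking
robot covers 1.1000·0.9167 − ½·1.2000·0.9167² = 0.5042 m while stopping
human closes 0.8000·1.2167 = 0.9733 m
residual clearance needed = 0.2000+0.0500+0.0300 = 0.2800 m
sum ≈ 0.3300+0.5042+0.9733+0.2800 ≈ 2.0875 m = S ✓

v_R_max = 11/10 m/s = 1.1000 m/s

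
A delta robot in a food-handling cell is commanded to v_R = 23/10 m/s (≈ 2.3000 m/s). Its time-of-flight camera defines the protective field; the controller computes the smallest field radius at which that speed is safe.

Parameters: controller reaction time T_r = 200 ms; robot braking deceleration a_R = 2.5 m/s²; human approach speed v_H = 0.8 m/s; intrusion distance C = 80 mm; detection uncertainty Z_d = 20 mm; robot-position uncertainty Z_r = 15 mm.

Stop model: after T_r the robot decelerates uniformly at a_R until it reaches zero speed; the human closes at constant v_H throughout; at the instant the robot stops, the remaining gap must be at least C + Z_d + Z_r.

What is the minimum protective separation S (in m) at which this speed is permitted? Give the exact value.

S_min = 2529/1000 m = 2.5290 m

stop time T_s = (23/10)/(5/2) = 0.9200 s
reaction-phase robot travel = 2.3000·0.2000 = 0.4600 m
braking distance = 2.3000²/(2·2.5000) = 1.0580 m
human closes 0.8000·1.1200 = 0.8960 m
margins: 0.0800+0.0200+0.0150 = 0.1150 m
S_min ≈ 0.4600+1.0580+0.8960+0.1150  ⇒  S_min = 2529/1000 m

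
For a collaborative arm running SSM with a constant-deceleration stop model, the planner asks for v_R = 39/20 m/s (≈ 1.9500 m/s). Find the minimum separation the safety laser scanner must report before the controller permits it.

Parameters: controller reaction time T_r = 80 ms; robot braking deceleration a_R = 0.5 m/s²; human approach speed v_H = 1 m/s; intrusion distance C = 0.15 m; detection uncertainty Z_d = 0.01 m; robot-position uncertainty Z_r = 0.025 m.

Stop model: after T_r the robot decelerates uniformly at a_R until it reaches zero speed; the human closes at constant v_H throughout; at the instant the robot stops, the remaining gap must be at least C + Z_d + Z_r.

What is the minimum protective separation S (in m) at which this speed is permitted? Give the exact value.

T_s = v_R/a_R = (39/20)/(1/2) = 3.9000 s
robot in T_r: 1.9500·0.0800 = 0.1560 m
braking distance = 1.9500²/(2·0.5000) = 3.8025 m
human closes 1.0000·3.9800 = 3.9800 m
residual clearance needed = 0.1500+0.0100+0.0250 = 0.1850 m
S_min ≈ 0.1560+3.8025+3.9800+0.1850  ⇒  S_min = 16247/2000 m

S_min = 16247/2000 m = 8.1235 m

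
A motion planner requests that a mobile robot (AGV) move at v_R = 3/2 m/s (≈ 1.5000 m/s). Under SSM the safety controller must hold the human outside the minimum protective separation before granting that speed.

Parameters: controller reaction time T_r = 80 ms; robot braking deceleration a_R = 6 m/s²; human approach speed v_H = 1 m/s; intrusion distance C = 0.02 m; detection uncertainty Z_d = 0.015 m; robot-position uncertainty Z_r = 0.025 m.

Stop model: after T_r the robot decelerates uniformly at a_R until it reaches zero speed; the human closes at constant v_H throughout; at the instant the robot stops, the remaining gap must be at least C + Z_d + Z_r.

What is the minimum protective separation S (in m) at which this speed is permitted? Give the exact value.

S_min = 279/400 m = 0.6975 m

braking lasts T_s = (3/2)/6 = 0.2500 s
robot in T_r: 1.5000·0.0800 = 0.1200 m
braking distance = 1.5000²/(2·6.0000) = 0.1875 m
person approaches 1.0000·(0.0800+0.2500) = 0.3300 m
margins: 0.0200+0.0150+0.0250 = 0.0600 m
S_min ≈ 0.1200+0.1875+0.3300+0.0600  ⇒  S_min = 279/400 m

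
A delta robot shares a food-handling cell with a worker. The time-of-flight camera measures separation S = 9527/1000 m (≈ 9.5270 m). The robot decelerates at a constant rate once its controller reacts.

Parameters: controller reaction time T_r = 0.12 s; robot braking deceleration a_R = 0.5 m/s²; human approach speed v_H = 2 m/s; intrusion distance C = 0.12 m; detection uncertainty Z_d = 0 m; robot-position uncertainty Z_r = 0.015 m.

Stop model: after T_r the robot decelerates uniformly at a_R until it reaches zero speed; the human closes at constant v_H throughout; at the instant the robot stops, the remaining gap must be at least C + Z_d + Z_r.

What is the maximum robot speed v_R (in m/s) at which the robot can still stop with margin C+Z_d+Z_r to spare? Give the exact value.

collect terms ⇒ (1)·v_R² + (103/25)·v_R + (-1144/125) = 0
  disc = (103/25)² − 4·(1)·(-1144/125) = 33489/625 ; √disc = 183/25
  v_R = (−(103/25) + 183/25) / (2·(1)) = 8/5 m/s
check:
braking lasts T_s = (8/5)/(1/2) = 3.2000 s
robot covers v_R·T_r = 1.6000·0.1200 = 0.1920 m before braking
robot under decel: 1.6000²/(2·0.5000) = 2.5600 m
human closes 2.0000·3.3200 = 6.6400 m
margins: 0.1200+0.0000+0.0150 = 0.1350 m
sum ≈ 0.1920+2.5600+6.6400+0.1350 ≈ 9.5270 m = S ✓

v_R_max = 8/5 m/s = 1.6000 m/s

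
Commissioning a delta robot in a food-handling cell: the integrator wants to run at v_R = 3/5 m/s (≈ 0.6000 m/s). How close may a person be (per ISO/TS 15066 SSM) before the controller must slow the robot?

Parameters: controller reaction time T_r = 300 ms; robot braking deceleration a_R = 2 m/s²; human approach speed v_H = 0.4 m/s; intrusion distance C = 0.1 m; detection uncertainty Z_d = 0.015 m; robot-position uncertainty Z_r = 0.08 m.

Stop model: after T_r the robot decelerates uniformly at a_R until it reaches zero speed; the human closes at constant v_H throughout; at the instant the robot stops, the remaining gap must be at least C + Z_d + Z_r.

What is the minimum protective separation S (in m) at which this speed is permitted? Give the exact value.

stop time T_s = (3/5)/2 = 0.3000 s
robot in T_r: 0.6000·0.3000 = 0.1800 m
braking distance = 0.6000²/(2·2.0000) = 0.0900 m
human over T_r+T_s: 0.4000·(0.3000+0.3000) = 0.2400 m
margins: 0.1000+0.0150+0.0800 = 0.1950 m
S_min ≈ 0.1800+0.0900+0.2400+0.1950  ⇒  S_min = 141/200 m

S_min = 141/200 m = 0.7050 m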